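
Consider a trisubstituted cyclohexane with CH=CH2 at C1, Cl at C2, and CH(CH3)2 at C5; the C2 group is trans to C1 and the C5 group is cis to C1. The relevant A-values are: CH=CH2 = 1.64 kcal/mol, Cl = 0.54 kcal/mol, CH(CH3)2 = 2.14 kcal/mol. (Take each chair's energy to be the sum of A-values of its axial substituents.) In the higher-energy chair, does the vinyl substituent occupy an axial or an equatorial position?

Chair I (vinyl axial, chloro axial, isopropyl axial): E = 4.32 kcal/mol.
Chair II (vinyl equatorial, chloro equatorial, isopropyl equatorial): E = 0.00 kcal/mol.
Chair I is the less stable (higher-energy) conformer, and in that chair the vinyl group is axial.

axial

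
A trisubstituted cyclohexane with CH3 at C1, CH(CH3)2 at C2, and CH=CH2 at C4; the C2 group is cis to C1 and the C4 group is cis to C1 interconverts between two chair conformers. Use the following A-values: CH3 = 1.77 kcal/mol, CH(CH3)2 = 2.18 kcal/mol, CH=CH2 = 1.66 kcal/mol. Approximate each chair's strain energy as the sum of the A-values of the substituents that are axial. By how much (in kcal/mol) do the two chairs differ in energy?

Chair I (methyl axial, isopropyl equatorial, vinyl equatorial): E = 1.77 kcal/mol.
Chair II (methyl equatorial, isopropyl axial, vinyl axial): E = 3.84 kcal/mol.
ΔE = 3.84 − 1.77 = 2.07 kcal/mol; chair I is more stable.

2.07 kcal/mol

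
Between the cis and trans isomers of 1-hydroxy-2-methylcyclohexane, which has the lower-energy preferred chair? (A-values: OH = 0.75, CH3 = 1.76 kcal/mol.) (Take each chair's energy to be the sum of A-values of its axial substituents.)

trans

At 1,2 positions (parity opposite): cis → (a,e or e,a); trans → (e,e or a,a).
Best chair for cis: E = 0.75 kcal/mol; best chair for trans: E = 0.00 kcal/mol.
The trans isomer is lower by 0.75 kcal/mol.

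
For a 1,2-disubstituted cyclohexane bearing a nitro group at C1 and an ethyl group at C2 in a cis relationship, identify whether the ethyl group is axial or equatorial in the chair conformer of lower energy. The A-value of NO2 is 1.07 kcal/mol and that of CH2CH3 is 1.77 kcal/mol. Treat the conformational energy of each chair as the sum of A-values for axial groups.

equatorial

C1 and C2 have opposite parity, so for the cis isomer the two substituents are one axial and one equatorial in each chair.
Chair I (nitro axial, ethyl equatorial): E = 1.07 kcal/mol.
Chair II (nitro equatorial, ethyl axial): E = 1.77 kcal/mol.
Chair I is the more stable (lower-energy) conformer, and in that chair the ethyl group is equatorial.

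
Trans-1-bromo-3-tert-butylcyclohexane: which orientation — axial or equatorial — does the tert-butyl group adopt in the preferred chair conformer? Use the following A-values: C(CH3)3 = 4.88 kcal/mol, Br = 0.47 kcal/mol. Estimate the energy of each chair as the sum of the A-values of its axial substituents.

equatorial

C1 and C3 have the same parity, so for the trans isomer the two substituents are one axial and one equatorial in each chair.
Chair I (tert-butyl axial, bromo equatorial): E = 4.88 kcal/mol.
Chair II (tert-butyl equatorial, bromo axial): E = 0.47 kcal/mol.
Chair II is the more stable (lower-energy) conformer, and in that chair the tert-butyl group is equatorial.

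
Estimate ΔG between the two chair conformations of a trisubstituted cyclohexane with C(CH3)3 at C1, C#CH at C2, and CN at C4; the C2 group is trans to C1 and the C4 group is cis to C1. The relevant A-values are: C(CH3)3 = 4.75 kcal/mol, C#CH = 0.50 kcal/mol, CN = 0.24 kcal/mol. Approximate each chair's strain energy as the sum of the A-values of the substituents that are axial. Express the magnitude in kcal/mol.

5.01 kcal/mol

Chair I (tert-butyl axial, ethynyl axial, cyano equatorial): E = 5.25 kcal/mol.
Chair II (tert-butyl equatorial, ethynyl equatorial, cyano axial): E = 0.24 kcal/mol.
ΔE = 5.25 − 0.24 = 5.01 kcal/mol; chair II is more stable.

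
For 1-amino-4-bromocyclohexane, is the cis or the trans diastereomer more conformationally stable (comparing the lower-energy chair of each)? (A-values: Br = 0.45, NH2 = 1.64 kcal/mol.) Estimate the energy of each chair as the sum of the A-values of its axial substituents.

At 1,4 positions (parity opposite): cis → (a,e or e,a); trans → (e,e or a,a).
Best chair for cis: E = 0.45 kcal/mol; best chair for trans: E = 0.00 kcal/mol.
The trans isomer is lower by 0.45 kcal/mol.

trans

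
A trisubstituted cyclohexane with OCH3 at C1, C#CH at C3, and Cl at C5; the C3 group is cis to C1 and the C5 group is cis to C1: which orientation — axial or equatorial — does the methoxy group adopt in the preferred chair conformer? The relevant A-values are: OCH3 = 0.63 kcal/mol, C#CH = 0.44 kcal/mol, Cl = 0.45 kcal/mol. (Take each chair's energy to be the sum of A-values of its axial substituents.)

equatorial

Chair I (methoxy axial, ethynyl axial, chloro axial): E = 1.52 kcal/mol.
Chair II (methoxy equatorial, ethynyl equatorial, chloro equatorial): E = 0.00 kcal/mol.
Chair II is the more stable (lower-energy) conformer, and in that chair the methoxy group is equatorial.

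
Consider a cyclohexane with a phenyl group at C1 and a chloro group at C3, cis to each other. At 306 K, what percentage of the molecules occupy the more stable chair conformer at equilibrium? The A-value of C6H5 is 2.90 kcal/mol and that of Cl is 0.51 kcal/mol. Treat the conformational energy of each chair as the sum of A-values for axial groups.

99.6%

C1 and C3 have the same parity, so for the cis isomer the two substituents are e,e in one chair and a,a in the other.
Chair I (phenyl axial, chloro axial): E = 3.41 kcal/mol; chair II (phenyl equatorial, chloro equatorial): E = 0.00 kcal/mol.
ΔG = 3.41 kcal/mol between the two chairs.
K = exp(ΔG/RT) with R = 1.987×10⁻³ kcal mol⁻¹ K⁻¹ and T = 306 K gives K ≈ 273.
Fraction in the lower-energy chair = K/(K+1) = 99.6%.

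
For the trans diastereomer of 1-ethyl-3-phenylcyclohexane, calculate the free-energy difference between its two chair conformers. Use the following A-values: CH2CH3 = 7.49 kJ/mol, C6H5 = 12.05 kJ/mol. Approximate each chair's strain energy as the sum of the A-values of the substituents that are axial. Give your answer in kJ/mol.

C1 and C3 have the same parity, so for the trans isomer the two substituents are one axial and one equatorial in each chair.
Chair I (ethyl axial, phenyl equatorial): E = 7.49 kJ/mol.
Chair II (ethyl equatorial, phenyl axial): E = 12.05 kJ/mol.
ΔE = 12.05 − 7.49 = 4.56 kJ/mol; chair I is more stable.

4.56 kJ/mol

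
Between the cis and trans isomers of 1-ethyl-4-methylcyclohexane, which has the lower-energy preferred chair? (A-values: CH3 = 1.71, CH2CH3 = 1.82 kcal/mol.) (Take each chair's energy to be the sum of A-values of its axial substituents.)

trans

At 1,4 positions (parity opposite): cis → (a,e or e,a); trans → (e,e or a,a).
Best chair for cis: E = 1.71 kcal/mol; best chair for trans: E = 0.00 kcal/mol.
The trans isomer is lower by 1.71 kcal/mol.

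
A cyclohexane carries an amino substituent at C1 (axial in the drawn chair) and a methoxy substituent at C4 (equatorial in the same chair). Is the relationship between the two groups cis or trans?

cis

C1 and C4 have opposite parity, so their axial bonds point in opposite directions.
With opposite-parity carbons, two substituents on the same face are one axial and one equatorial; opposite faces give both axial or both equatorial.
Here the groups are axial/equatorial → same face → cis.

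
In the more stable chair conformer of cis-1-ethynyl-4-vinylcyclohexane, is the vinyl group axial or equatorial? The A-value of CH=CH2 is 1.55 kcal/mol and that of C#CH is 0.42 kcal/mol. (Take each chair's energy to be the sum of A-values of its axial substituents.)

C1 and C4 have opposite parity, so for the cis isomer the two substituents are one axial and one equatorial in each chair.
Chair I (vinyl axial, ethynyl equatorial): E = 1.55 kcal/mol.
Chair II (vinyl equatorial, ethynyl axial): E = 0.42 kcal/mol.
Chair II is the more stable (lower-energy) conformer, and in that chair the vinyl group is equatorial.

equatorial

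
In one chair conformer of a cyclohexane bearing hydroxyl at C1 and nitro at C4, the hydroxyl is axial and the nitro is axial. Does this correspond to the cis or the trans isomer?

C1 and C4 have opposite parity, so their axial bonds point in opposite directions.
With opposite-parity carbons, two substituents on the same face are one axial and one equatorial; opposite faces give both axial or both equatorial.
Here the groups are axial/axial → opposite face → trans.

trans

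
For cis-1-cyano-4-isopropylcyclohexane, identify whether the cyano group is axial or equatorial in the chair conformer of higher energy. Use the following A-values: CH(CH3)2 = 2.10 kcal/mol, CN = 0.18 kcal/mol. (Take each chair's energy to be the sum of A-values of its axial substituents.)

equatorial

C1 and C4 have opposite parity, so for the cis isomer the two substituents are one axial and one equatorial in each chair.
Chair I (isopropyl axial, cyano equatorial): E = 2.10 kcal/mol.
Chair II (isopropyl equatorial, cyano axial): E = 0.18 kcal/mol.
Chair I is the less stable (higher-energy) conformer, and in that chair the cyano group is equatorial.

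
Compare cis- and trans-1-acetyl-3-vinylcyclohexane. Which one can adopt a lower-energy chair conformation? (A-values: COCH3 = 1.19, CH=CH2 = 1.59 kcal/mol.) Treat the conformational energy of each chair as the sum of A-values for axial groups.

cis

At 1,3 positions (parity same): cis → (e,e or a,a); trans → (a,e or e,a).
Best chair for cis: E = 0.00 kcal/mol; best chair for trans: E = 1.19 kcal/mol.
The cis isomer is lower by 1.19 kcal/mol.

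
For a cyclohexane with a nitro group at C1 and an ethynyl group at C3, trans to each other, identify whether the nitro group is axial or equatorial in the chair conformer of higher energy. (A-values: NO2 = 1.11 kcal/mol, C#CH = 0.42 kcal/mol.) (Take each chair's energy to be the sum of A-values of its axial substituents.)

C1 and C3 have the same parity, so for the trans isomer the two substituents are one axial and one equatorial in each chair.
Chair I (nitro axial, ethynyl equatorial): E = 1.11 kcal/mol.
Chair II (nitro equatorial, ethynyl axial): E = 0.42 kcal/mol.
Chair I is the less stable (higher-energy) conformer, and in that chair the nitro group is axial.

axial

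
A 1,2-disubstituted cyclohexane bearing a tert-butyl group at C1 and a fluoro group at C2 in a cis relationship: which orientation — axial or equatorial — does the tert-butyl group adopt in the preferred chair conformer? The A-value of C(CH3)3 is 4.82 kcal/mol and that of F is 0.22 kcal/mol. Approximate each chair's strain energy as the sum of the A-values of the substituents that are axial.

equatorial

C1 and C2 have opposite parity, so for the cis isomer the two substituents are one axial and one equatorial in each chair.
Chair I (tert-butyl axial, fluoro equatorial): E = 4.82 kcal/mol.
Chair II (tert-butyl equatorial, fluoro axial): E = 0.22 kcal/mol.
Chair II is the more stable (lower-energy) conformer, and in that chair the tert-butyl group is equatorial.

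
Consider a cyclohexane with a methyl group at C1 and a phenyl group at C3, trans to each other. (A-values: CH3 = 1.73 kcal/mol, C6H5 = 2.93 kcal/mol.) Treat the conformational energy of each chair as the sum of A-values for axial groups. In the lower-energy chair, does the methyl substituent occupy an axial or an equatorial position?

C1 and C3 have the same parity, so for the trans isomer the two substituents are one axial and one equatorial in each chair.
Chair I (methyl axial, phenyl equatorial): E = 1.73 kcal/mol.
Chair II (methyl equatorial, phenyl axial): E = 2.93 kcal/mol.
Chair I is the more stable (lower-energy) conformer, and in that chair the methyl group is axial.

axial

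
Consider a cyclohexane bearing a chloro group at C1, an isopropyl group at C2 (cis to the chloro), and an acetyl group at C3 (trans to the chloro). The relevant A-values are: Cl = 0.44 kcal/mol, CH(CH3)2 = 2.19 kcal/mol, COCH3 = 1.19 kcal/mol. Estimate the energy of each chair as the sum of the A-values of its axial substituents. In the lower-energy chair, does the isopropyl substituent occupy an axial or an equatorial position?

Chair I (chloro axial, isopropyl equatorial, acetyl equatorial): E = 0.44 kcal/mol.
Chair II (chloro equatorial, isopropyl axial, acetyl axial): E = 3.38 kcal/mol.
Chair I is the more stable (lower-energy) conformer, and in that chair the isopropyl group is equatorial.

equatorial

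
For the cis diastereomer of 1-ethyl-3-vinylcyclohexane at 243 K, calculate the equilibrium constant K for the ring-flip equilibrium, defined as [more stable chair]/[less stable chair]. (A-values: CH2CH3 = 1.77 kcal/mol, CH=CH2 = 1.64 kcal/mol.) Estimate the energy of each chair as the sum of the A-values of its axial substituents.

K ≈ 1167

C1 and C3 have the same parity, so for the cis isomer the two substituents are e,e in one chair and a,a in the other.
Chair I (ethyl axial, vinyl axial): E = 3.41 kcal/mol; chair II (ethyl equatorial, vinyl equatorial): E = 0.00 kcal/mol.
ΔG = 3.41 kcal/mol between the two chairs.
K = exp(ΔG/RT) with R = 1.987×10⁻³ kcal mol⁻¹ K⁻¹ and T = 243 K gives K ≈ 1.17e+03.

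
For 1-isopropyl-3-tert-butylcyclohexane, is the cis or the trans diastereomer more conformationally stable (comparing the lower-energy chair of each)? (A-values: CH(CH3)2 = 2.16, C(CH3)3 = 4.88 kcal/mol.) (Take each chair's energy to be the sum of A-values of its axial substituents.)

cis

At 1,3 positions (parity same): cis → (e,e or a,a); trans → (a,e or e,a).
Best chair for cis: E = 0.00 kcal/mol; best chair for trans: E = 2.16 kcal/mol.
The cis isomer is lower by 2.16 kcal/mol.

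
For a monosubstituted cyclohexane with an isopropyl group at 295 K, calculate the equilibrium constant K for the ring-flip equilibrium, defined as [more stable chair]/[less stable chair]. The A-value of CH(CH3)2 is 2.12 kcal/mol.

One chair has the isopropyl group axial (E = 2.12 kcal/mol) and the other has it equatorial (E = 0).
ΔG = 2.12 kcal/mol between the two chairs.
K = exp(ΔG/RT) with R = 1.987×10⁻³ kcal mol⁻¹ K⁻¹ and T = 295 K gives K ≈ 37.2.

K ≈ 37.2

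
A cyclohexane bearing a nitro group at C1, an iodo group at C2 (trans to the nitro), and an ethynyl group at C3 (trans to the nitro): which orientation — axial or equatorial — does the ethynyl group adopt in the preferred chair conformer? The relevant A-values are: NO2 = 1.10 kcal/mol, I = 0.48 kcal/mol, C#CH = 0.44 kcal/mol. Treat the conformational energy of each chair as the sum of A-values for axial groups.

axial

Chair I (nitro axial, iodo axial, ethynyl equatorial): E = 1.58 kcal/mol.
Chair II (nitro equatorial, iodo equatorial, ethynyl axial): E = 0.44 kcal/mol.
Chair II is the more stable (lower-energy) conformer, and in that chair the ethynyl group is axial.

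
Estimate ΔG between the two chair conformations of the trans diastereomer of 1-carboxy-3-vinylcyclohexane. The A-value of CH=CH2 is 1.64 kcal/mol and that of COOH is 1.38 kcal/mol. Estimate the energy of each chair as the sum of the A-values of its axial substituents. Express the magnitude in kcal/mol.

C1 and C3 have the same parity, so for the trans isomer the two substituents are one axial and one equatorial in each chair.
Chair I (vinyl axial, carboxyl equatorial): E = 1.64 kcal/mol.
Chair II (vinyl equatorial, carboxyl axial): E = 1.38 kcal/mol.
ΔE = 1.64 − 1.38 = 0.26 kcal/mol; chair II is more stable.

0.26 kcal/mol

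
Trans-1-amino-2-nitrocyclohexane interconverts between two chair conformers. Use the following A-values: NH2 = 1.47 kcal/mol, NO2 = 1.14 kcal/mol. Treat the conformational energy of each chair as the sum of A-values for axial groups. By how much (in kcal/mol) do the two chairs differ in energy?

C1 and C2 have opposite parity, so for the trans isomer the two substituents are e,e in one chair and a,a in the other.
Chair I (amino axial, nitro axial): E = 2.61 kcal/mol.
Chair II (amino equatorial, nitro equatorial): E = 0.00 kcal/mol.
ΔE = 2.61 − 0.00 = 2.61 kcal/mol; chair II is more stable.

2.61 kcal/mol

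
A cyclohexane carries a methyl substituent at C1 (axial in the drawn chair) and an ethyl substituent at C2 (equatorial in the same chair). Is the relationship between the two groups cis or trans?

C1 and C2 have opposite parity, so their axial bonds point in opposite directions.
With opposite-parity carbons, two substituents on the same face are one axial and one equatorial; opposite faces give both axial or both equatorial.
Here the groups are axial/equatorial → same face → cis.

cis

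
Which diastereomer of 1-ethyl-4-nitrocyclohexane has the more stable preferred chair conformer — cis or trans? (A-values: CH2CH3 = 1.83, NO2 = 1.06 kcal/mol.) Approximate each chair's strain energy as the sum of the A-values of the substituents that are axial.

trans

At 1,4 positions (parity opposite): cis → (a,e or e,a); trans → (e,e or a,a).
Best chair for cis: E = 1.06 kcal/mol; best chair for trans: E = 0.00 kcal/mol.
The trans isomer is lower by 1.06 kcal/mol.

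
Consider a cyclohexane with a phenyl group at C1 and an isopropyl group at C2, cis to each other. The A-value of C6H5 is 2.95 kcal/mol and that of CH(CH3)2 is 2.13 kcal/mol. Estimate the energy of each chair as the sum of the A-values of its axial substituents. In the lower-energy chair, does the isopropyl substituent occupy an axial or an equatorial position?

axial

C1 and C2 have opposite parity, so for the cis isomer the two substituents are one axial and one equatorial in each chair.
Chair I (phenyl axial, isopropyl equatorial): E = 2.95 kcal/mol.
Chair II (phenyl equatorial, isopropyl axial): E = 2.13 kcal/mol.
Chair II is the more stable (lower-energy) conformer, and in that chair the isopropyl group is axial.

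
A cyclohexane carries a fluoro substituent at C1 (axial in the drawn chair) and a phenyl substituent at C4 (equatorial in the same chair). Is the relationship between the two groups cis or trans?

C1 and C4 have opposite parity, so their axial bonds point in opposite directions.
With opposite-parity carbons, two substituents on the same face are one axial and one equatorial; opposite faces give both axial or both equatorial.
Here the groups are axial/equatorial → same face → cis.

cis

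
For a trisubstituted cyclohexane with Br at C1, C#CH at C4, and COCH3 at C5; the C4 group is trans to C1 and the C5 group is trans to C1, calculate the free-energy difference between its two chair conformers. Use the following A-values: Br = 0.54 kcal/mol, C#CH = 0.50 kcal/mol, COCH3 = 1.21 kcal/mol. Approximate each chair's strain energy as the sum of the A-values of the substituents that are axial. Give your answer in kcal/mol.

Chair I (bromo axial, ethynyl axial, acetyl equatorial): E = 1.04 kcal/mol.
Chair II (bromo equatorial, ethynyl equatorial, acetyl axial): E = 1.21 kcal/mol.
ΔE = 1.21 − 1.04 = 0.17 kcal/mol; chair I is more stable.

0.17 kcal/mol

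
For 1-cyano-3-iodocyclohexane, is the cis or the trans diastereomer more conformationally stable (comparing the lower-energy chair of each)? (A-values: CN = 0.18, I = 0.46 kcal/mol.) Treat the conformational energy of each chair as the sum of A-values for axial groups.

At 1,3 positions (parity same): cis → (e,e or a,a); trans → (a,e or e,a).
Best chair for cis: E = 0.00 kcal/mol; best chair for trans: E = 0.18 kcal/mol.
The cis isomer is lower by 0.18 kcal/mol.

cis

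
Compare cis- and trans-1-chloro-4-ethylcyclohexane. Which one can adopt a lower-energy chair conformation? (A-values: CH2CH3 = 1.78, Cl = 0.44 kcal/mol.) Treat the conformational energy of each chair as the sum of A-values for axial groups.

trans

At 1,4 positions (parity opposite): cis → (a,e or e,a); trans → (e,e or a,a).
Best chair for cis: E = 0.44 kcal/mol; best chair for trans: E = 0.00 kcal/mol.
The trans isomer is lower by 0.44 kcal/mol.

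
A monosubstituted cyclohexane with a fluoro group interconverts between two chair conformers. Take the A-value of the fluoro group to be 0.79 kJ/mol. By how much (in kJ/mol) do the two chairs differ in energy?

0.79 kJ/mol

A monosubstituted cyclohexane has one chair with the fluoro group axial (E = A = 0.79 kJ/mol) and one with it equatorial (E = 0).
ΔE = 0.79 − 0 = 0.79 kJ/mol.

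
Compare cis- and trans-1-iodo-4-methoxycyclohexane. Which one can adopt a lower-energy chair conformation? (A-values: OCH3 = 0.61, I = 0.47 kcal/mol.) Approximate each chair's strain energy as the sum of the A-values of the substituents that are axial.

trans

At 1,4 positions (parity opposite): cis → (a,e or e,a); trans → (e,e or a,a).
Best chair for cis: E = 0.47 kcal/mol; best chair for trans: E = 0.00 kcal/mol.
The trans isomer is lower by 0.47 kcal/mol.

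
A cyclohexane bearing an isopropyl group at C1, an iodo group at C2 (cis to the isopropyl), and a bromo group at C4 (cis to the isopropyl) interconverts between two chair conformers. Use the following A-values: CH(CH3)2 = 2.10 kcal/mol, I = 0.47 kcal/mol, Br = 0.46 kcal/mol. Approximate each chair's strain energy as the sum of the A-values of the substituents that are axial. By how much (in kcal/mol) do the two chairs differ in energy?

Chair I (isopropyl axial, iodo equatorial, bromo equatorial): E = 2.10 kcal/mol.
Chair II (isopropyl equatorial, iodo axial, bromo axial): E = 0.93 kcal/mol.
ΔE = 2.10 − 0.93 = 1.17 kcal/mol; chair II is more stable.

1.17 kcal/mol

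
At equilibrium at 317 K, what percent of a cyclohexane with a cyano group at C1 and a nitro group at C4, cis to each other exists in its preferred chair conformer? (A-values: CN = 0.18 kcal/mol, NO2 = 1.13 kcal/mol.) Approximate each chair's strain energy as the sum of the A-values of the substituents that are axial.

C1 and C4 have opposite parity, so for the cis isomer the two substituents are one axial and one equatorial in each chair.
Chair I (cyano axial, nitro equatorial): E = 0.18 kcal/mol; chair II (cyano equatorial, nitro axial): E = 1.13 kcal/mol.
ΔG = 0.95 kcal/mol between the two chairs.
K = exp(ΔG/RT) with R = 1.987×10⁻³ kcal mol⁻¹ K⁻¹ and T = 317 K gives K ≈ 4.52.
Fraction in the lower-energy chair = K/(K+1) = 81.9%.

81.9%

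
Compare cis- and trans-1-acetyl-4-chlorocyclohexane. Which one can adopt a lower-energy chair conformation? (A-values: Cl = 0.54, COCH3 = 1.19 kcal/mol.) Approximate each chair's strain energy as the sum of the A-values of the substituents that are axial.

At 1,4 positions (parity opposite): cis → (a,e or e,a); trans → (e,e or a,a).
Best chair for cis: E = 0.54 kcal/mol; best chair for trans: E = 0.00 kcal/mol.
The trans isomer is lower by 0.54 kcal/mol.

trans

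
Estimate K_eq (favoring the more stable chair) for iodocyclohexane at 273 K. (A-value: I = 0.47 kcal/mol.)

One chair has the iodo group axial (E = 0.47 kcal/mol) and the other has it equatorial (E = 0).
ΔG = 0.47 kcal/mol between the two chairs.
K = exp(ΔG/RT) with R = 1.987×10⁻³ kcal mol⁻¹ K⁻¹ and T = 273 K gives K ≈ 2.38.

K ≈ 2.38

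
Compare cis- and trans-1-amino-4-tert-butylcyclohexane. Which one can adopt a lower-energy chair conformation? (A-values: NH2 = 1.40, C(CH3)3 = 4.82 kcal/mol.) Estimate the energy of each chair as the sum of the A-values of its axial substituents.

trans

At 1,4 positions (parity opposite): cis → (a,e or e,a); trans → (e,e or a,a).
Best chair for cis: E = 1.40 kcal/mol; best chair for trans: E = 0.00 kcal/mol.
The trans isomer is lower by 1.40 kcal/mol.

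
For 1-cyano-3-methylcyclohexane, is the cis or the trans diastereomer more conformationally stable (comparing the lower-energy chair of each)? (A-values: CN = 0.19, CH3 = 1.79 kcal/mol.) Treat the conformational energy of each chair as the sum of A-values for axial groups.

cis

At 1,3 positions (parity same): cis → (e,e or a,a); trans → (a,e or e,a).
Best chair for cis: E = 0.00 kcal/mol; best chair for trans: E = 0.19 kcal/mol.
The cis isomer is lower by 0.19 kcal/mol.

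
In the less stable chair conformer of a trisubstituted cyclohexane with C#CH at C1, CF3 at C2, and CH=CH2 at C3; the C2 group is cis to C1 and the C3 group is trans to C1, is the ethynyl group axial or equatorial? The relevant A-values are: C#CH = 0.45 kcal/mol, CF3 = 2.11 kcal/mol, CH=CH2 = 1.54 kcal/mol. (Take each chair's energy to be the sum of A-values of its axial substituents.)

Chair I (ethynyl axial, trifluoromethyl equatorial, vinyl equatorial): E = 0.45 kcal/mol.
Chair II (ethynyl equatorial, trifluoromethyl axial, vinyl axial): E = 3.65 kcal/mol.
Chair II is the less stable (higher-energy) conformer, and in that chair the ethynyl group is equatorial.

equatorial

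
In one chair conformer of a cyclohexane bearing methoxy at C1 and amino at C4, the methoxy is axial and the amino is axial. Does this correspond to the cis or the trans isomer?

trans

C1 and C4 have opposite parity, so their axial bonds point in opposite directions.
With opposite-parity carbons, two substituents on the same face are one axial and one equatorial; opposite faces give both axial or both equatorial.
Here the groups are axial/axial → opposite face → trans.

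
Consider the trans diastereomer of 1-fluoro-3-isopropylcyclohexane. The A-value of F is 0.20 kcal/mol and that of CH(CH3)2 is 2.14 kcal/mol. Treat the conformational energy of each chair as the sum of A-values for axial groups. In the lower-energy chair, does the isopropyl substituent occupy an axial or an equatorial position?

equatorial

C1 and C3 have the same parity, so for the trans isomer the two substituents are one axial and one equatorial in each chair.
Chair I (fluoro axial, isopropyl equatorial): E = 0.20 kcal/mol.
Chair II (fluoro equatorial, isopropyl axial): E = 2.14 kcal/mol.
Chair I is the more stable (lower-energy) conformer, and in that chair the isopropyl group is equatorial.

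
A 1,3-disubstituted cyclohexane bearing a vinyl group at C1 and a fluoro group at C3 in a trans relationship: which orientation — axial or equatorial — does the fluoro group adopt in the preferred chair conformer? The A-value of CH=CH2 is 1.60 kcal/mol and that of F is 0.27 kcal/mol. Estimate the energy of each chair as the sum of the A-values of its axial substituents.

axial

C1 and C3 have the same parity, so for the trans isomer the two substituents are one axial and one equatorial in each chair.
Chair I (vinyl axial, fluoro equatorial): E = 1.60 kcal/mol.
Chair II (vinyl equatorial, fluoro axial): E = 0.27 kcal/mol.
Chair II is the more stable (lower-energy) conformer, and in that chair the fluoro group is axial.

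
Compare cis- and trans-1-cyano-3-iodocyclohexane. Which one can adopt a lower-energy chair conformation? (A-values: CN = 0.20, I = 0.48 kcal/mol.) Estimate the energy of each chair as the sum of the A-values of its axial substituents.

At 1,3 positions (parity same): cis → (e,e or a,a); trans → (a,e or e,a).
Best chair for cis: E = 0.00 kcal/mol; best chair for trans: E = 0.20 kcal/mol.
The cis isomer is lower by 0.20 kcal/mol.

cis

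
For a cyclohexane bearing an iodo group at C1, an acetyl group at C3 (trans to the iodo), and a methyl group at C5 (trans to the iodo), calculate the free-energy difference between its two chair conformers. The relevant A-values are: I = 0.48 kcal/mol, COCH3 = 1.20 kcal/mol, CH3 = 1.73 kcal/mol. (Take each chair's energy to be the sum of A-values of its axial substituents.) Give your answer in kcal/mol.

Chair I (iodo axial, acetyl equatorial, methyl equatorial): E = 0.48 kcal/mol.
Chair II (iodo equatorial, acetyl axial, methyl axial): E = 2.93 kcal/mol.
ΔE = 2.93 − 0.48 = 2.45 kcal/mol; chair I is more stable.

2.45 kcal/mol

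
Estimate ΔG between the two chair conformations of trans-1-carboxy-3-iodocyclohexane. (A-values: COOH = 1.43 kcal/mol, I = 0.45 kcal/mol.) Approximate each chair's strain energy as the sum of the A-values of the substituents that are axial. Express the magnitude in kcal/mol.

0.98 kcal/mol

C1 and C3 have the same parity, so for the trans isomer the two substituents are one axial and one equatorial in each chair.
Chair I (carboxyl axial, iodo equatorial): E = 1.43 kcal/mol.
Chair II (carboxyl equatorial, iodo axial): E = 0.45 kcal/mol.
ΔE = 1.43 − 0.45 = 0.98 kcal/mol; chair II is more stable.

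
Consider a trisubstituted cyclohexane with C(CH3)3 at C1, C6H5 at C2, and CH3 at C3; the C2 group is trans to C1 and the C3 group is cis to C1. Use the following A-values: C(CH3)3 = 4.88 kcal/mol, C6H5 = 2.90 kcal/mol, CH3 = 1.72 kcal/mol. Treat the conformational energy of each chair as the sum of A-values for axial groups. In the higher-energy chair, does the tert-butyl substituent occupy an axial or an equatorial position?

axial

Chair I (tert-butyl axial, phenyl axial, methyl axial): E = 9.50 kcal/mol.
Chair II (tert-butyl equatorial, phenyl equatorial, methyl equatorial): E = 0.00 kcal/mol.
Chair I is the less stable (higher-energy) conformer, and in that chair the tert-butyl group is axial.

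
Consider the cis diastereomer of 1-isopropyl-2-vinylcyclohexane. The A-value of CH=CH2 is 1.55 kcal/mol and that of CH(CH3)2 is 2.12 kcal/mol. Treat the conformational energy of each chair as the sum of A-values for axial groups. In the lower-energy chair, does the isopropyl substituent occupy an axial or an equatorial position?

C1 and C2 have opposite parity, so for the cis isomer the two substituents are one axial and one equatorial in each chair.
Chair I (vinyl axial, isopropyl equatorial): E = 1.55 kcal/mol.
Chair II (vinyl equatorial, isopropyl axial): E = 2.12 kcal/mol.
Chair I is the more stable (lower-energy) conformer, and in that chair the isopropyl group is equatorial.

equatorial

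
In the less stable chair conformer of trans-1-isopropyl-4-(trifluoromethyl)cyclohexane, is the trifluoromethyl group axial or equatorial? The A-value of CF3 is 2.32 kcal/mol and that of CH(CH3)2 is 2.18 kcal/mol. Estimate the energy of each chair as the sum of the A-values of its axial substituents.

axial

C1 and C4 have opposite parity, so for the trans isomer the two substituents are e,e in one chair and a,a in the other.
Chair I (trifluoromethyl axial, isopropyl axial): E = 4.50 kcal/mol.
Chair II (trifluoromethyl equatorial, isopropyl equatorial): E = 0.00 kcal/mol.
Chair I is the less stable (higher-energy) conformer, and in that chair the trifluoromethyl group is axial.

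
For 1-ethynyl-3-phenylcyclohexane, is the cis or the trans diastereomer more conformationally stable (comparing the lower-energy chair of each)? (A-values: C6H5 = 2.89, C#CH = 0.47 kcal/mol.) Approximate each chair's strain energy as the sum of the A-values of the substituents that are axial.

cis

At 1,3 positions (parity same): cis → (e,e or a,a); trans → (a,e or e,a).
Best chair for cis: E = 0.00 kcal/mol; best chair for trans: E = 0.47 kcal/mol.
The cis isomer is lower by 0.47 kcal/mol.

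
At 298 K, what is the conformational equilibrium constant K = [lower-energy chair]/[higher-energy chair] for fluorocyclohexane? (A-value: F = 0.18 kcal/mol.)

One chair has the fluoro group axial (E = 0.18 kcal/mol) and the other has it equatorial (E = 0).
ΔG = 0.18 kcal/mol between the two chairs.
K = exp(ΔG/RT) with R = 1.987×10⁻³ kcal mol⁻¹ K⁻¹ and T = 298 K gives K ≈ 1.36.

K ≈ 1.36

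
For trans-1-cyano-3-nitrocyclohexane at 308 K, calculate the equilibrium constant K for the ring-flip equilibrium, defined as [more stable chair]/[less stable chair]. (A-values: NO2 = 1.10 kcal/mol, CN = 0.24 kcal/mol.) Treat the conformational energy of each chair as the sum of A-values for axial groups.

C1 and C3 have the same parity, so for the trans isomer the two substituents are one axial and one equatorial in each chair.
Chair I (nitro axial, cyano equatorial): E = 1.10 kcal/mol; chair II (nitro equatorial, cyano axial): E = 0.24 kcal/mol.
ΔG = 0.86 kcal/mol between the two chairs.
K = exp(ΔG/RT) with R = 1.987×10⁻³ kcal mol⁻¹ K⁻¹ and T = 308 K gives K ≈ 4.08.

K ≈ 4.08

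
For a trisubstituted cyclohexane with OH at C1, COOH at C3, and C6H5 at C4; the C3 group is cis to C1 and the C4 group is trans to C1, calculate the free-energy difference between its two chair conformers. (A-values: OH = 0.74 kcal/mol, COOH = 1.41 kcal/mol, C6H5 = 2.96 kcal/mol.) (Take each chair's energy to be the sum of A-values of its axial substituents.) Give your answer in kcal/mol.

Chair I (hydroxyl axial, carboxyl axial, phenyl axial): E = 5.11 kcal/mol.
Chair II (hydroxyl equatorial, carboxyl equatorial, phenyl equatorial): E = 0.00 kcal/mol.
ΔE = 5.11 − 0.00 = 5.11 kcal/mol; chair II is more stable.

5.11 kcal/mol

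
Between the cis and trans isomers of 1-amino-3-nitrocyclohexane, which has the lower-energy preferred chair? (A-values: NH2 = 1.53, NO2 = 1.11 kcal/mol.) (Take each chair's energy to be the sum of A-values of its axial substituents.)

At 1,3 positions (parity same): cis → (e,e or a,a); trans → (a,e or e,a).
Best chair for cis: E = 0.00 kcal/mol; best chair for trans: E = 1.11 kcal/mol.
The cis isomer is lower by 1.11 kcal/mol.

cis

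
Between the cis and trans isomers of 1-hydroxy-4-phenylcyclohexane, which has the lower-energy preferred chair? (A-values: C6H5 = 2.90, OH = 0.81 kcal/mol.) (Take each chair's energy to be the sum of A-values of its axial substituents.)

trans

At 1,4 positions (parity opposite): cis → (a,e or e,a); trans → (e,e or a,a).
Best chair for cis: E = 0.81 kcal/mol; best chair for trans: E = 0.00 kcal/mol.
The trans isomer is lower by 0.81 kcal/mol.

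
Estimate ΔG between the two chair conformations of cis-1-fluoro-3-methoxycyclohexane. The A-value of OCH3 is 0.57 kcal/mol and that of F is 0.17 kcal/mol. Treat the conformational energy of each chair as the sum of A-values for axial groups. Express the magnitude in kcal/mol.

C1 and C3 have the same parity, so for the cis isomer the two substituents are e,e in one chair and a,a in the other.
Chair I (methoxy axial, fluoro axial): E = 0.74 kcal/mol.
Chair II (methoxy equatorial, fluoro equatorial): E = 0.00 kcal/mol.
ΔE = 0.74 − 0.00 = 0.74 kcal/mol; chair II is more stable.

0.74 kcal/mol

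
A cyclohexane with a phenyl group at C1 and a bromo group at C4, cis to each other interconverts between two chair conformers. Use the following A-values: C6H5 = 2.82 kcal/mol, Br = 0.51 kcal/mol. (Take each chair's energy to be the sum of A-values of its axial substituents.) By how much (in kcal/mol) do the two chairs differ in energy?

2.31 kcal/mol

C1 and C4 have opposite parity, so for the cis isomer the two substituents are one axial and one equatorial in each chair.
Chair I (phenyl axial, bromo equatorial): E = 2.82 kcal/mol.
Chair II (phenyl equatorial, bromo axial): E = 0.51 kcal/mol.
ΔE = 2.82 − 0.51 = 2.31 kcal/mol; chair II is more stable.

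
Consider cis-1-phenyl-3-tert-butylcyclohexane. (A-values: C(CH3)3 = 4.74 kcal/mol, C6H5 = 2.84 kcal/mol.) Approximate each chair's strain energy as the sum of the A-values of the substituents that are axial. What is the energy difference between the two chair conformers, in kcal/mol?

7.58 kcal/mol

C1 and C3 have the same parity, so for the cis isomer the two substituents are e,e in one chair and a,a in the other.
Chair I (tert-butyl axial, phenyl axial): E = 7.58 kcal/mol.
Chair II (tert-butyl equatorial, phenyl equatorial): E = 0.00 kcal/mol.
ΔE = 7.58 − 0.00 = 7.58 kcal/mol; chair II is more stable.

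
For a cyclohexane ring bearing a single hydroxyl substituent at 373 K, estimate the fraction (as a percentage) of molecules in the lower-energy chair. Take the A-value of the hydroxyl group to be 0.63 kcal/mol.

One chair has the hydroxyl group axial (E = 0.63 kcal/mol) and the other has it equatorial (E = 0).
ΔG = 0.63 kcal/mol between the two chairs.
K = exp(ΔG/RT) with R = 1.987×10⁻³ kcal mol⁻¹ K⁻¹ and T = 373 K gives K ≈ 2.34.
Fraction in the lower-energy chair = K/(K+1) = 70.1%.

70.1%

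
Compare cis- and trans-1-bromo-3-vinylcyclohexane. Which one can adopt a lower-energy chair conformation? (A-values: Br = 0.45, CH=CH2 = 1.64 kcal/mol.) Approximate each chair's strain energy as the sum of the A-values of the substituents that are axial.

cis

At 1,3 positions (parity same): cis → (e,e or a,a); trans → (a,e or e,a).
Best chair for cis: E = 0.00 kcal/mol; best chair for trans: E = 0.45 kcal/mol.
The cis isomer is lower by 0.45 kcal/mol.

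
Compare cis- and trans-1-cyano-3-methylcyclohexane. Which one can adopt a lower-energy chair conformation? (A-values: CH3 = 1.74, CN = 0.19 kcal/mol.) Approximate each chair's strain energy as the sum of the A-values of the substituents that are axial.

At 1,3 positions (parity same): cis → (e,e or a,a); trans → (a,e or e,a).
Best chair for cis: E = 0.00 kcal/mol; best chair for trans: E = 0.19 kcal/mol.
The cis isomer is lower by 0.19 kcal/mol.

cis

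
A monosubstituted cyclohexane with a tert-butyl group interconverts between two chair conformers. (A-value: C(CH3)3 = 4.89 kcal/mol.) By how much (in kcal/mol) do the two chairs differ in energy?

4.89 kcal/mol

A monosubstituted cyclohexane has one chair with the tert-butyl group axial (E = A = 4.89 kcal/mol) and one with it equatorial (E = 0).
ΔE = 4.89 − 0 = 4.89 kcal/mol.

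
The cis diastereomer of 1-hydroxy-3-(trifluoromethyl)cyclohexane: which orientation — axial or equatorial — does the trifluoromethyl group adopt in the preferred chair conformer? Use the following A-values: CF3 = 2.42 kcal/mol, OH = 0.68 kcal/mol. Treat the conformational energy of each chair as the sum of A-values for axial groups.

C1 and C3 have the same parity, so for the cis isomer the two substituents are e,e in one chair and a,a in the other.
Chair I (trifluoromethyl axial, hydroxyl axial): E = 3.10 kcal/mol.
Chair II (trifluoromethyl equatorial, hydroxyl equatorial): E = 0.00 kcal/mol.
Chair II is the more stable (lower-energy) conformer, and in that chair the trifluoromethyl group is equatorial.

equatorial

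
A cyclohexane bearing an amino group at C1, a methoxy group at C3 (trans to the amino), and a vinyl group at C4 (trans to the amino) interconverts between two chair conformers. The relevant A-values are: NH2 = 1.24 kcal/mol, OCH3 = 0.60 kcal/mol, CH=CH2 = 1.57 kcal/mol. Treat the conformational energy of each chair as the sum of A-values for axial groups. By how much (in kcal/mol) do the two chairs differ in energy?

2.21 kcal/mol

Chair I (amino axial, methoxy equatorial, vinyl axial): E = 2.81 kcal/mol.
Chair II (amino equatorial, methoxy axial, vinyl equatorial): E = 0.60 kcal/mol.
ΔE = 2.81 − 0.60 = 2.21 kcal/mol; chair II is more stable.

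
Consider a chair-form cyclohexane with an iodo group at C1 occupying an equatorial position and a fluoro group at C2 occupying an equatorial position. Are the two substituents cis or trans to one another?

trans

C1 and C2 have opposite parity, so their axial bonds point in opposite directions.
With opposite-parity carbons, two substituents on the same face are one axial and one equatorial; opposite faces give both axial or both equatorial.
Here the groups are equatorial/equatorial → opposite face → trans.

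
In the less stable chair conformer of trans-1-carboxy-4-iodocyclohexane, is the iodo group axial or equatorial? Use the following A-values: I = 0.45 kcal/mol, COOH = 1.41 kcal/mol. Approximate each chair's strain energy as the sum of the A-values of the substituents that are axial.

C1 and C4 have opposite parity, so for the trans isomer the two substituents are e,e in one chair and a,a in the other.
Chair I (iodo axial, carboxyl axial): E = 1.86 kcal/mol.
Chair II (iodo equatorial, carboxyl equatorial): E = 0.00 kcal/mol.
Chair I is the less stable (higher-energy) conformer, and in that chair the iodo group is axial.

axial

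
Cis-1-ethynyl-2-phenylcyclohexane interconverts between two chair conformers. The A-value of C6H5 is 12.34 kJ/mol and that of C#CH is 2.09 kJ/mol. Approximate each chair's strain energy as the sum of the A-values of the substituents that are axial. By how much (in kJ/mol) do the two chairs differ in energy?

C1 and C2 have opposite parity, so for the cis isomer the two substituents are one axial and one equatorial in each chair.
Chair I (phenyl axial, ethynyl equatorial): E = 12.34 kJ/mol.
Chair II (phenyl equatorial, ethynyl axial): E = 2.09 kJ/mol.
ΔE = 12.34 − 2.09 = 10.25 kJ/mol; chair II is more stable.

10.25 kJ/mol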